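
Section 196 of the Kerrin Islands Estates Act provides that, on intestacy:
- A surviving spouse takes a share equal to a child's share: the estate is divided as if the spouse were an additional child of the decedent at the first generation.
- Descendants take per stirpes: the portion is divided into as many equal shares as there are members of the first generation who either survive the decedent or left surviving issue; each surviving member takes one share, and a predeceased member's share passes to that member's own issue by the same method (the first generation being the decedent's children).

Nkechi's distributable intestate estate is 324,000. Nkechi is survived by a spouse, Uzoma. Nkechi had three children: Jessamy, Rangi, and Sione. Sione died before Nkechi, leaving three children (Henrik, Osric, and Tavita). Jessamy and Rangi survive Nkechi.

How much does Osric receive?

The spouse counts as an additional share at the children's level, so there are 4 primary shares of 81,000. Uzoma takes one such share (81,000).
The children's combined portion (243,000) is divided into 3 shares of 81,000: Jessamy and Rangi each take 81,000; Sione's 81,000 share passes to Sione's issue.
Sione's share (81,000) is divided into 3 shares of 27,000: Henrik, Osric, and Tavita each take 27,000.

Osric receives 27,000.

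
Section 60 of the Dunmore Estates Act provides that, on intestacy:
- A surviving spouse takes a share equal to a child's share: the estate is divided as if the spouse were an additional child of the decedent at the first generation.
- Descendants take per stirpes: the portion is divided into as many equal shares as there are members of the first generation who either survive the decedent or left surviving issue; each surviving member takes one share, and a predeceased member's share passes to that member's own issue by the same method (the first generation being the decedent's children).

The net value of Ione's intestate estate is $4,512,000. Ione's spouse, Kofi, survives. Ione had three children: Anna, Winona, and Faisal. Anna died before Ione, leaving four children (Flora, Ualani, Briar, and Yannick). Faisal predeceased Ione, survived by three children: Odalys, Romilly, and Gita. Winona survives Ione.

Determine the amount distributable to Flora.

The spouse counts as an additional share at the children's level, so there are 4 primary shares of $1,128,000. Kofi takes one such share ($1,128,000).
The children's combined portion ($3,384,000) is divided into 3 shares of $1,128,000: Winona takes $1,128,000; Anna's $1,128,000 share passes to Anna's issue; Faisal's $1,128,000 share passes to Faisal's issue.
Anna's share ($1,128,000) is divided into 4 shares of $282,000: Flora, Ualani, Briar, and Yannick each take $282,000.
Faisal's share ($1,128,000) is divided into 3 shares of $376,000: Odalys, Romilly, and Gita each take $376,000.

Flora receives $282,000.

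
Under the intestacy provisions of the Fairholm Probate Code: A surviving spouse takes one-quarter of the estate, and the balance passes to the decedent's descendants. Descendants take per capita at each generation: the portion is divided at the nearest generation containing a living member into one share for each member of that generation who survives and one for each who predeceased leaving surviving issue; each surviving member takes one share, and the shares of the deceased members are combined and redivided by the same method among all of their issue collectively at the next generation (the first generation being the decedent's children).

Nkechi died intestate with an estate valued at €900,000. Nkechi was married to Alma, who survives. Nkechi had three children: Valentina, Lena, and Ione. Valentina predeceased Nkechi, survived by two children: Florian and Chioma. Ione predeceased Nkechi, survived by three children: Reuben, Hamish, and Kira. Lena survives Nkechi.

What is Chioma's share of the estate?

Alma takes one-quarter of €900,000 = €225,000. The remaining €675,000 passes to the descendants.
The descendants' portion (€675,000) is divided at the children's generation into 3 shares of €225,000. Lena takes €225,000. The 2 shares of the deceased (Valentina and Ione) are combined into a pool of €450,000.
That pool (€450,000) is divided at the grandchildren's generation equally among Florian, Chioma, Reuben, Hamish, and Kira: €90,000 each.

Chioma receives €90,000.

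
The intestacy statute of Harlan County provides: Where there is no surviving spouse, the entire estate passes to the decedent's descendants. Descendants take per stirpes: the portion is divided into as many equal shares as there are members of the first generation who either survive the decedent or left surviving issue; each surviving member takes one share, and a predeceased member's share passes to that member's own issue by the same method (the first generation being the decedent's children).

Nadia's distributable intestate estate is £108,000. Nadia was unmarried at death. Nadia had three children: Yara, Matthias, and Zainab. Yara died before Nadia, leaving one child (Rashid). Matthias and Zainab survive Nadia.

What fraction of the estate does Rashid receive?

Rashid receives 1/3 of the estate.

The entire £108,000 passes to the descendants.
That amount (£108,000) is divided into 3 shares of £36,000: Matthias and Zainab each take £36,000; Yara's £36,000 share passes to Yara's issue.
Yara's share (£36,000) passes entirely to Rashid.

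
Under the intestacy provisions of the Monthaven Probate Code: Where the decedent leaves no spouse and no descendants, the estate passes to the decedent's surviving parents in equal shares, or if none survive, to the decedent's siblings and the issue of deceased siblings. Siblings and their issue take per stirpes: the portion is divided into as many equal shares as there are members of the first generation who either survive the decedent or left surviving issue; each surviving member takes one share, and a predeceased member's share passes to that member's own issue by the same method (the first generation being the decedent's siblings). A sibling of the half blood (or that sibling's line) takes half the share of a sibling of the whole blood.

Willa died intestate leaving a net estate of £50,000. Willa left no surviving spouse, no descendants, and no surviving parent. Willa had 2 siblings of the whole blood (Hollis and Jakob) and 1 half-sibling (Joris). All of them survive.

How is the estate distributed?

The entire £50,000 passes to the siblings and their issue.
Counting each half-blood sibling's line as half a unit, there are 5/2 units in £50,000, so one unit is £20,000. Whole-blood lines (Hollis and Jakob) take £20,000 each; half-blood lines (Joris) take £10,000 each.

Hollis: £20,000; Jakob: £20,000; Joris: £10,000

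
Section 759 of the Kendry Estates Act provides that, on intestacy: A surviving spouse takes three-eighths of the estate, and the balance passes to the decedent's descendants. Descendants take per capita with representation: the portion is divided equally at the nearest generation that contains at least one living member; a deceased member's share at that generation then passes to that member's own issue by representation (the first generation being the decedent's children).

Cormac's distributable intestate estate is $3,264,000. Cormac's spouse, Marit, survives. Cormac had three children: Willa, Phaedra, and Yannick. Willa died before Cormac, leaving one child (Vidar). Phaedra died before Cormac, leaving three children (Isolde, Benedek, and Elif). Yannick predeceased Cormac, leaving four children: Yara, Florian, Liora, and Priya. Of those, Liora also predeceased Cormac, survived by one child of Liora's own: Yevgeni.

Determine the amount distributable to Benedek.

Benedek receives $255,000.

Marit takes three-eighths of $3,264,000 = $1,224,000. The remaining $2,040,000 passes to the descendants.
No child survives, so the initial division is made at the grandchildren's generation.
The descendants' portion ($2,040,000) is divided into 8 shares of $255,000: Vidar, Isolde, Benedek, Elif, Yara, Florian, and Priya each take $255,000; Liora's $255,000 share passes to Liora's issue.
Liora's share ($255,000) passes entirely to Yevgeni.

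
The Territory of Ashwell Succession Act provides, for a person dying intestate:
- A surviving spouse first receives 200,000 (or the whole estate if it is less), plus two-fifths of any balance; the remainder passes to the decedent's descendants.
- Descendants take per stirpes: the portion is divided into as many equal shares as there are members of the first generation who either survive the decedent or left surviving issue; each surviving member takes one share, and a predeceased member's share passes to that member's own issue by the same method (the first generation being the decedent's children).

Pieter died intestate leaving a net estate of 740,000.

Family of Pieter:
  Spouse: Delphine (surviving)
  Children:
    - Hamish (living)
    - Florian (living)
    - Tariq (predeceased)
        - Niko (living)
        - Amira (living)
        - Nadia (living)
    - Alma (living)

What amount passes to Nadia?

Delphine first takes 200,000, leaving a balance of 540,000. Delphine then takes two-fifths of the balance (216,000), for a total of 416,000. The remaining 324,000 passes to the descendants.
The descendants' portion (324,000) is divided into 4 shares of 81,000: Hamish, Florian, and Alma each take 81,000; Tariq's 81,000 share passes to Tariq's issue.
Tariq's share (81,000) is divided into 3 shares of 27,000: Niko, Amira, and Nadia each take 27,000.

Nadia receives 27,000.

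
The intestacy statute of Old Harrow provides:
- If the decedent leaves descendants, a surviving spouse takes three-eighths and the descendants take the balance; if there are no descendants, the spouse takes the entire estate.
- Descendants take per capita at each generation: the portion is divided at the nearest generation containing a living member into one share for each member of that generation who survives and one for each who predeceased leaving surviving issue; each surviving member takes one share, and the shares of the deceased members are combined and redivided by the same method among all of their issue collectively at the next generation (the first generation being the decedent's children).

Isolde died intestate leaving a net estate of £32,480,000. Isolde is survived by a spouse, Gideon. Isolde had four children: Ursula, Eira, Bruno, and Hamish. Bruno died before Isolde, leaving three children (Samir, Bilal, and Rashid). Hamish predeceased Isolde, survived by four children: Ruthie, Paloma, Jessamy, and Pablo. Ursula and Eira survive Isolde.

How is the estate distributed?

Gideon: £12,180,000; Ursula: £5,075,000; Eira: £5,075,000; Samir: £1,450,000; Bilal: £1,450,000; Rashid: £1,450,000; Ruthie: £1,450,000; Paloma: £1,450,000; Jessamy: £1,450,000; Pablo: £1,450,000

Gideon takes three-eighths of £32,480,000 = £12,180,000. The remaining £20,300,000 passes to the descendants.
The descendants' portion (£20,300,000) is divided at the children's generation into 4 shares of £5,075,000. Ursula and Eira each take £5,075,000. The 2 shares of the deceased (Bruno and Hamish) are combined into a pool of £10,150,000.
That pool (£10,150,000) is divided at the grandchildren's generation equally among Samir, Bilal, Rashid, Ruthie, Paloma, Jessamy, and Pablo: £1,450,000 each.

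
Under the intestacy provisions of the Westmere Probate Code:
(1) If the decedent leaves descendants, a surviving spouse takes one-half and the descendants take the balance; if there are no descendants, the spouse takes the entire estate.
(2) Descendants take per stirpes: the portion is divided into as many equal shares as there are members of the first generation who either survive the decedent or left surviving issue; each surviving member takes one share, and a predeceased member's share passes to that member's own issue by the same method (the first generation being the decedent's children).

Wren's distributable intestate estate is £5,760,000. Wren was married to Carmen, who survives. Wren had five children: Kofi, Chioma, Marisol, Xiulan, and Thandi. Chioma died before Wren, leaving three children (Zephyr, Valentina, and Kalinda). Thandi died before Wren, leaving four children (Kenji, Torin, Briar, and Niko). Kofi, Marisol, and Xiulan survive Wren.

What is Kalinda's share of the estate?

Kalinda receives £192,000.

Carmen takes one-half of £5,760,000 = £2,880,000. The remaining £2,880,000 passes to the descendants.
The descendants' portion (£2,880,000) is divided into 5 shares of £576,000: Kofi, Marisol, and Xiulan each take £576,000; Chioma's £576,000 share passes to Chioma's issue; Thandi's £576,000 share passes to Thandi's issue.
Chioma's share (£576,000) is divided into 3 shares of £192,000: Zephyr, Valentina, and Kalinda each take £192,000.
Thandi's share (£576,000) is divided into 4 shares of £144,000: Kenji, Torin, Briar, and Niko each take £144,000.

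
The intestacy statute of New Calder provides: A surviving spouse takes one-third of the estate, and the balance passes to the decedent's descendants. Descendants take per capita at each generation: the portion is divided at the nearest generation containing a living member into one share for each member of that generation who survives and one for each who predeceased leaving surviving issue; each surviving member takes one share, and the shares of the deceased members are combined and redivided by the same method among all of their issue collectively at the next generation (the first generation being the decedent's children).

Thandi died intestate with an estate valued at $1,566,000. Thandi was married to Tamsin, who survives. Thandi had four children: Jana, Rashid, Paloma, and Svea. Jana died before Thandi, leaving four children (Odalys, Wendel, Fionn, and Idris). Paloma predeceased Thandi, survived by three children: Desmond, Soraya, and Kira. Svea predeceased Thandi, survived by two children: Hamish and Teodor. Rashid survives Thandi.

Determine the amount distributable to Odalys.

Tamsin takes one-third of $1,566,000 = $522,000. The remaining $1,044,000 passes to the descendants.
The descendants' portion ($1,044,000) is divided at the children's generation into 4 shares of $261,000. Rashid takes $261,000. The 3 shares of the deceased (Jana, Paloma, and Svea) are combined into a pool of $783,000.
That pool ($783,000) is divided at the grandchildren's generation equally among Odalys, Wendel, Fionn, Idris, Desmond, Soraya, Kira, Hamish, and Teodor: $87,000 each.

Odalys receives $87,000.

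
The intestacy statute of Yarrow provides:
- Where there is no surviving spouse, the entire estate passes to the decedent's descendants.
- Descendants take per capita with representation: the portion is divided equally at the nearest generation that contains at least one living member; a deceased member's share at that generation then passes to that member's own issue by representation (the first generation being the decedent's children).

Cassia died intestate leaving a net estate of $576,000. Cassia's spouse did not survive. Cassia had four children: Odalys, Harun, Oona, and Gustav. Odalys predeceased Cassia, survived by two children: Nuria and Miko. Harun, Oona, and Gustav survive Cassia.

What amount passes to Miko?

Miko receives $72,000.

The entire $576,000 passes to the descendants.
That amount ($576,000) is divided into 4 shares of $144,000: Harun, Oona, and Gustav each take $144,000; Odalys's $144,000 share passes to Odalys's issue.
Odalys's share ($144,000) is divided into 2 shares of $72,000: Nuria and Miko each take $72,000.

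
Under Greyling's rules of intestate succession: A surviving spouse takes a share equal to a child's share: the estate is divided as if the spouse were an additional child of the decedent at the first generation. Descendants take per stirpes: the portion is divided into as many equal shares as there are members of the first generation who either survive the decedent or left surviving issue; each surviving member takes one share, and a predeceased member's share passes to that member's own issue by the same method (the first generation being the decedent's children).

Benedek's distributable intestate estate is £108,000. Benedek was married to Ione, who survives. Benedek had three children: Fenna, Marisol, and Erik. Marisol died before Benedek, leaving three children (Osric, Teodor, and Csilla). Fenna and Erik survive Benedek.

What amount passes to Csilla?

Csilla receives £9,000.

The spouse counts as an additional share at the children's level, so there are 4 primary shares of £27,000. Ione takes one such share (£27,000).
The children's combined portion (£81,000) is divided into 3 shares of £27,000: Fenna and Erik each take £27,000; Marisol's £27,000 share passes to Marisol's issue.
Marisol's share (£27,000) is divided into 3 shares of £9,000: Osric, Teodor, and Csilla each take £9,000.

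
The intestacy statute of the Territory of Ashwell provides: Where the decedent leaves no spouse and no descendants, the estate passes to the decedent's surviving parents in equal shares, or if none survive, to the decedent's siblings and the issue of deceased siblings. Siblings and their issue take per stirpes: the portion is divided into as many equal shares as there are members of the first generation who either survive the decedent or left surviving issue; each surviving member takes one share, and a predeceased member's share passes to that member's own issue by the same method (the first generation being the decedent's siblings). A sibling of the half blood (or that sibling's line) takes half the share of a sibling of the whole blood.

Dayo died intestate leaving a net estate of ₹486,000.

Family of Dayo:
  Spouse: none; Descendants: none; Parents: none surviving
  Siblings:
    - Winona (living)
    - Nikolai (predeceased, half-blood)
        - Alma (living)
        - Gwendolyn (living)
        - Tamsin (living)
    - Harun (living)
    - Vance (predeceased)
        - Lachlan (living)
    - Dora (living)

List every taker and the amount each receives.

The entire ₹486,000 passes to the siblings and their issue.
Counting each half-blood sibling's line as half a unit, there are 9/2 units in ₹486,000, so one unit is ₹108,000. Whole-blood lines (Winona, Harun, Vance, and Dora) take ₹108,000 each; half-blood lines (Nikolai) take ₹54,000 each.
Nikolai's share (₹54,000) is divided into 3 shares of ₹18,000: Alma, Gwendolyn, and Tamsin each take ₹18,000.
Vance's share (₹108,000) passes entirely to Lachlan.

Winona: ₹108,000; Alma: ₹18,000; Gwendolyn: ₹18,000; Tamsin: ₹18,000; Harun: ₹108,000; Lachlan: ₹108,000; Dora: ₹108,000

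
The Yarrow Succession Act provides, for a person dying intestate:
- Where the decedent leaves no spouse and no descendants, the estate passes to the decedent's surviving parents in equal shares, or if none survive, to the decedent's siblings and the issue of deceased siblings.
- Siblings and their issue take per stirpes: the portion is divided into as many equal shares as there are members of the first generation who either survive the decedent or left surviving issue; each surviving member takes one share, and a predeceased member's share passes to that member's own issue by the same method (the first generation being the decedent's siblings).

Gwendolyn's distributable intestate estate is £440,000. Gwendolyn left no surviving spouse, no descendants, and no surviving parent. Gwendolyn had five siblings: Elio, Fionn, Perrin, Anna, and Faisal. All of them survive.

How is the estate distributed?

Elio: £88,000; Fionn: £88,000; Perrin: £88,000; Anna: £88,000; Faisal: £88,000

The entire £440,000 passes to the siblings and their issue.
That amount (£440,000) is divided into 5 shares of £88,000: Elio, Fionn, Perrin, Anna, and Faisal each take £88,000.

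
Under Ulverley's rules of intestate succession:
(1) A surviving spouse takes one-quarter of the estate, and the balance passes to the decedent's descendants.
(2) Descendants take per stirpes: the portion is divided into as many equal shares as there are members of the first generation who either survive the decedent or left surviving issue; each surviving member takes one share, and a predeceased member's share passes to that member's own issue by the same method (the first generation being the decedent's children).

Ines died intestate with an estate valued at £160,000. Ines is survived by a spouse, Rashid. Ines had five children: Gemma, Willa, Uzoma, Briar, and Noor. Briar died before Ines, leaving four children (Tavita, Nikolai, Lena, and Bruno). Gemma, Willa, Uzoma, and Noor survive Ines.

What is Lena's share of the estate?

Rashid takes one-quarter of £160,000 = £40,000. The remaining £120,000 passes to the descendants.
The descendants' portion (£120,000) is divided into 5 shares of £24,000: Gemma, Willa, Uzoma, and Noor each take £24,000; Briar's £24,000 share passes to Briar's issue.
Briar's share (£24,000) is divided into 4 shares of £6,000: Tavita, Nikolai, Lena, and Bruno each take £6,000.

Lena receives £6,000.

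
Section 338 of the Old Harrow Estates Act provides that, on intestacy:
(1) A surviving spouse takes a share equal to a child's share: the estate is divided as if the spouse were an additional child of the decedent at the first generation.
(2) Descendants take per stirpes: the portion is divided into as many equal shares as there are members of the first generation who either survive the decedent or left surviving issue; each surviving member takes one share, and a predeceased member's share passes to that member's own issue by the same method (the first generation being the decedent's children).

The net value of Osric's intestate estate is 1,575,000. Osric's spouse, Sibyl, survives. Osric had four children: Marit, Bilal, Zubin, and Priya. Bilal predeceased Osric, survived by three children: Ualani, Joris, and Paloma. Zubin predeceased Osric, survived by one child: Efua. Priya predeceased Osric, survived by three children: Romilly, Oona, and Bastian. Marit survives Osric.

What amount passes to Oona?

Oona receives 105,000.

The spouse counts as an additional share at the children's level, so there are 5 primary shares of 315,000. Sibyl takes one such share (315,000).
The children's combined portion (1,260,000) is divided into 4 shares of 315,000: Marit takes 315,000; Bilal's 315,000 share passes to Bilal's issue; Zubin's 315,000 share passes to Zubin's issue; Priya's 315,000 share passes to Priya's issue.
Bilal's share (315,000) is divided into 3 shares of 105,000: Ualani, Joris, and Paloma each take 105,000.
Zubin's share (315,000) passes entirely to Efua.
Priya's share (315,000) is divided into 3 shares of 105,000: Romilly, Oona, and Bastian each take 105,000.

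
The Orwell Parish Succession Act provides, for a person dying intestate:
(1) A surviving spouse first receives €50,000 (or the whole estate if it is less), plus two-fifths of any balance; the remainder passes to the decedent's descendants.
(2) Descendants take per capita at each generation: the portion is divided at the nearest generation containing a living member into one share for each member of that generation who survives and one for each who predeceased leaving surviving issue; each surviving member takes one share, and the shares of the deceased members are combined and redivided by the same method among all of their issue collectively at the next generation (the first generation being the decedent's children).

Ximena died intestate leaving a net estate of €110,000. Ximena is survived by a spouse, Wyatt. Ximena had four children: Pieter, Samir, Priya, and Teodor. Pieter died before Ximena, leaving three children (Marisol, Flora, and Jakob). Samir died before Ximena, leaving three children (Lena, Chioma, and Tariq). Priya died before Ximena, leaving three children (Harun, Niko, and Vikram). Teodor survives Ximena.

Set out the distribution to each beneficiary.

Wyatt first takes €50,000, leaving a balance of €60,000. Wyatt then takes two-fifths of the balance (€24,000), for a total of €74,000. The remaining €36,000 passes to the descendants.
The descendants' portion (€36,000) is divided at the children's generation into 4 shares of €9,000. Teodor takes €9,000. The 3 shares of the deceased (Pieter, Samir, and Priya) are combined into a pool of €27,000.
That pool (€27,000) is divided at the grandchildren's generation equally among Marisol, Flora, Jakob, Lena, Chioma, Tariq, Harun, Niko, and Vikram: €3,000 each.

Wyatt: €74,000; Marisol: €3,000; Flora: €3,000; Jakob: €3,000; Lena: €3,000; Chioma: €3,000; Tariq: €3,000; Harun: €3,000; Niko: €3,000; Vikram: €3,000; Teodor: €9,000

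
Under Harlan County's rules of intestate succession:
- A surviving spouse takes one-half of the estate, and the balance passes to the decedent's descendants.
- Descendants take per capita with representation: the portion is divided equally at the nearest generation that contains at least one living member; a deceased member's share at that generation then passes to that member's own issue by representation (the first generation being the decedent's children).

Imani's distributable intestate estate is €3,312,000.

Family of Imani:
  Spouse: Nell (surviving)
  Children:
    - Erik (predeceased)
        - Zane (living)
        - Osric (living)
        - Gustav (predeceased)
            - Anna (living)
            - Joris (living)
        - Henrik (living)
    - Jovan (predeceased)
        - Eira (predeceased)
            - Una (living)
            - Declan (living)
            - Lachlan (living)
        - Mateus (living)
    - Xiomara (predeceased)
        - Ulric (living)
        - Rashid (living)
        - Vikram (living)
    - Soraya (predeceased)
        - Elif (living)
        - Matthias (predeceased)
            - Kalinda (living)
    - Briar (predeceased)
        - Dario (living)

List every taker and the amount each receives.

Nell takes one-half of €3,312,000 = €1,656,000. The remaining €1,656,000 passes to the descendants.
No child survives, so the initial division is made at the grandchildren's generation.
The descendants' portion (€1,656,000) is divided into 12 shares of €138,000: Zane, Osric, Henrik, Mateus, Ulric, Rashid, Vikram, Elif, and Dario each take €138,000; Gustav's €138,000 share passes to Gustav's issue; Eira's €138,000 share passes to Eira's issue; Matthias's €138,000 share passes to Matthias's issue.
Gustav's share (€138,000) is divided into 2 shares of €69,000: Anna and Joris each take €69,000.
Eira's share (€138,000) is divided into 3 shares of €46,000: Una, Declan, and Lachlan each take €46,000.
Matthias's share (€138,000) passes entirely to Kalinda.

Nell: €1,656,000; Zane: €138,000; Osric: €138,000; Anna: €69,000; Joris: €69,000; Henrik: €138,000; Una: €46,000; Declan: €46,000; Lachlan: €46,000; Mateus: €138,000; Ulric: €138,000; Rashid: €138,000; Vikram: €138,000; Elif: €138,000; Kalinda: €138,000; Dario: €138,000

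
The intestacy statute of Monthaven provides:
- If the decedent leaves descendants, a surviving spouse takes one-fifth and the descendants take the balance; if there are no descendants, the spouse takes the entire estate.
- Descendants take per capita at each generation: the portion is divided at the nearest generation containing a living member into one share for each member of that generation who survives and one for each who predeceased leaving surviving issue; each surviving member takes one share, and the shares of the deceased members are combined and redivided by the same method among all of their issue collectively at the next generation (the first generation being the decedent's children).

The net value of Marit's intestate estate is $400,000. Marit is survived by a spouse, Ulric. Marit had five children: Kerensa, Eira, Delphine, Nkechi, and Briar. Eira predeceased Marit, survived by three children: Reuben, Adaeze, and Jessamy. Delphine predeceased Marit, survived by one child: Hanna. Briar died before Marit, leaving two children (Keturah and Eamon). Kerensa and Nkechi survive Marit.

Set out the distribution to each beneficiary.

Ulric: $80,000; Kerensa: $64,000; Reuben: $32,000; Adaeze: $32,000; Jessamy: $32,000; Hanna: $32,000; Nkechi: $64,000; Keturah: $32,000; Eamon: $32,000

Ulric takes one-fifth of $400,000 = $80,000. The remaining $320,000 passes to the descendants.
The descendants' portion ($320,000) is divided at the children's generation into 5 shares of $64,000. Kerensa and Nkechi each take $64,000. The 3 shares of the deceased (Eira, Delphine, and Briar) are combined into a pool of $192,000.
That pool ($192,000) is divided at the grandchildren's generation equally among Reuben, Adaeze, Jessamy, Hanna, Keturah, and Eamon: $32,000 each.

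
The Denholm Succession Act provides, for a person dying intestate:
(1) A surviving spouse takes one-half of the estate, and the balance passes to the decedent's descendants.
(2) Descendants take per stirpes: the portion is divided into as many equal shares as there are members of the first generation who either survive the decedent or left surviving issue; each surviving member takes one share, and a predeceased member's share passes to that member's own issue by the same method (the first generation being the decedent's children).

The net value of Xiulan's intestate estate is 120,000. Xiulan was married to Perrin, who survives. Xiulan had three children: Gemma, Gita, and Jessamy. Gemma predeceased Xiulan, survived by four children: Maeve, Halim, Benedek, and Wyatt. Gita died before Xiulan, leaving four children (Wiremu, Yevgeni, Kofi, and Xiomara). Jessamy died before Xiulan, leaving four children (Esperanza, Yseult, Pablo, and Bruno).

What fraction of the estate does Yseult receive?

Yseult receives 1/24 of the estate.

Perrin takes one-half of 120,000 = 60,000. The remaining 60,000 passes to the descendants.
The descendants' portion (60,000) is divided into 3 shares of 20,000: Gemma's 20,000 share passes to Gemma's issue; Gita's 20,000 share passes to Gita's issue; Jessamy's 20,000 share passes to Jessamy's issue.
Gemma's share (20,000) is divided into 4 shares of 5,000: Maeve, Halim, Benedek, and Wyatt each take 5,000.
Gita's share (20,000) is divided into 4 shares of 5,000: Wiremu, Yevgeni, Kofi, and Xiomara each take 5,000.
Jessamy's share (20,000) is divided into 4 shares of 5,000: Esperanza, Yseult, Pablo, and Bruno each take 5,000.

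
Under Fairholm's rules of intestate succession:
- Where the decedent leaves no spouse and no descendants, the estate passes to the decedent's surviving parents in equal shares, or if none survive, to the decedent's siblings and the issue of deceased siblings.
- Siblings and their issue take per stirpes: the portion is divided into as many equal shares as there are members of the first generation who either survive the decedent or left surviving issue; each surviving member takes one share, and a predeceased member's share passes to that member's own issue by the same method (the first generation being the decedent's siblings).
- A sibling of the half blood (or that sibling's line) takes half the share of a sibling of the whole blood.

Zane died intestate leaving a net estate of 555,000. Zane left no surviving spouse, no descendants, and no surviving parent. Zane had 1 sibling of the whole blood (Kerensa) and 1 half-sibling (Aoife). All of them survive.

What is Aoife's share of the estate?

The entire 555,000 passes to the siblings and their issue.
Counting each half-blood sibling's line as half a unit, there are 3/2 units in 555,000, so one unit is 370,000. Whole-blood lines (Kerensa) take 370,000 each; half-blood lines (Aoife) take 185,000 each.

Aoife receives 185,000.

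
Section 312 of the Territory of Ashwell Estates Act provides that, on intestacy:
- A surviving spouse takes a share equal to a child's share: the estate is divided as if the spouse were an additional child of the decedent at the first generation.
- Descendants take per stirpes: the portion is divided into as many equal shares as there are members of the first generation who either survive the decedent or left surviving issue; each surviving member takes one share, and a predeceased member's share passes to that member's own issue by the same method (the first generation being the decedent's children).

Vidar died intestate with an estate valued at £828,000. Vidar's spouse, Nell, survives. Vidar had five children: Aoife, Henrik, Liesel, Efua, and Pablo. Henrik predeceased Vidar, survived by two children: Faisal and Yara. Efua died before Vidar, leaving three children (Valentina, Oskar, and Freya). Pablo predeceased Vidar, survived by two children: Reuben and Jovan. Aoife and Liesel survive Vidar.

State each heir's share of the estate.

Nell: £138,000; Aoife: £138,000; Faisal: £69,000; Yara: £69,000; Liesel: £138,000; Valentina: £46,000; Oskar: £46,000; Freya: £46,000; Reuben: £69,000; Jovan: £69,000

The spouse counts as an additional share at the children's level, so there are 6 primary shares of £138,000. Nell takes one such share (£138,000).
The children's combined portion (£690,000) is divided into 5 shares of £138,000: Aoife and Liesel each take £138,000; Henrik's £138,000 share passes to Henrik's issue; Efua's £138,000 share passes to Efua's issue; Pablo's £138,000 share passes to Pablo's issue.
Henrik's share (£138,000) is divided into 2 shares of £69,000: Faisal and Yara each take £69,000.
Efua's share (£138,000) is divided into 3 shares of £46,000: Valentina, Oskar, and Freya each take £46,000.
Pablo's share (£138,000) is divided into 2 shares of £69,000: Reuben and Jovan each take £69,000.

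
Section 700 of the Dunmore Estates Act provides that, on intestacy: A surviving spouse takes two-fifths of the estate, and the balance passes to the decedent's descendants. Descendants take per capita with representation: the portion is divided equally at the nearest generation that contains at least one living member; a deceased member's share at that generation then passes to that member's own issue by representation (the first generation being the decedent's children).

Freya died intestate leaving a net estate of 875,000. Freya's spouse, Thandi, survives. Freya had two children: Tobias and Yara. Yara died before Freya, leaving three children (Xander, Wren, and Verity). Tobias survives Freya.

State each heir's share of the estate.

Thandi takes two-fifths of 875,000 = 350,000. The remaining 525,000 passes to the descendants.
The descendants' portion (525,000) is divided into 2 shares of 262,500: Tobias takes 262,500; Yara's 262,500 share passes to Yara's issue.
Yara's share (262,500) is divided into 3 shares of 87,500: Xander, Wren, and Verity each take 87,500.

Thandi: 350,000; Tobias: 262,500; Xander: 87,500; Wren: 87,500; Verity: 87,500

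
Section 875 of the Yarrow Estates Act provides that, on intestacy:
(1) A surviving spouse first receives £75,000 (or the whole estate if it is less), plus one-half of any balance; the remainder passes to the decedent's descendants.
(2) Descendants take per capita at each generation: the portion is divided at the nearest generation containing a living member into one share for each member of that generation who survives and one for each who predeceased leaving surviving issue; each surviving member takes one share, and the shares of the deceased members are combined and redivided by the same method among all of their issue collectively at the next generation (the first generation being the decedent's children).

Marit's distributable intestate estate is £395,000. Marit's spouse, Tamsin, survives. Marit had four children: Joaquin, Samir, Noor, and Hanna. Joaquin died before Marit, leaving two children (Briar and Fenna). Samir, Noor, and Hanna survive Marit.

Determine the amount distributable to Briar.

Tamsin first takes £75,000, leaving a balance of £320,000. Tamsin then takes one-half of the balance (£160,000), for a total of £235,000. The remaining £160,000 passes to the descendants.
The descendants' portion (£160,000) is divided at the children's generation into 4 shares of £40,000. Samir, Noor, and Hanna each take £40,000. The remaining share for the deceased Joaquin (£40,000) is carried to the next generation.
That pool (£40,000) is divided at the grandchildren's generation equally among Briar and Fenna: £20,000 each.

Briar receives £20,000.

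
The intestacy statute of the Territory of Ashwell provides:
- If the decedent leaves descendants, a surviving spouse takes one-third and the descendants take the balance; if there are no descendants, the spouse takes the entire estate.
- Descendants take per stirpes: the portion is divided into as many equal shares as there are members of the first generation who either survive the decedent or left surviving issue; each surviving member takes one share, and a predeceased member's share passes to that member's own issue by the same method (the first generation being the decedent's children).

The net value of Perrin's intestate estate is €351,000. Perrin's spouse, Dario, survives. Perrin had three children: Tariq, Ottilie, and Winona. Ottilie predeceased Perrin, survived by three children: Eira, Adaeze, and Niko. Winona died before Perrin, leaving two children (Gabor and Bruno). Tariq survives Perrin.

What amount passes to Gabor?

Dario takes one-third of €351,000 = €117,000. The remaining €234,000 passes to the descendants.
The descendants' portion (€234,000) is divided into 3 shares of €78,000: Tariq takes €78,000; Ottilie's €78,000 share passes to Ottilie's issue; Winona's €78,000 share passes to Winona's issue.
Ottilie's share (€78,000) is divided into 3 shares of €26,000: Eira, Adaeze, and Niko each take €26,000.
Winona's share (€78,000) is divided into 2 shares of €39,000: Gabor and Bruno each take €39,000.

Gabor receives €39,000.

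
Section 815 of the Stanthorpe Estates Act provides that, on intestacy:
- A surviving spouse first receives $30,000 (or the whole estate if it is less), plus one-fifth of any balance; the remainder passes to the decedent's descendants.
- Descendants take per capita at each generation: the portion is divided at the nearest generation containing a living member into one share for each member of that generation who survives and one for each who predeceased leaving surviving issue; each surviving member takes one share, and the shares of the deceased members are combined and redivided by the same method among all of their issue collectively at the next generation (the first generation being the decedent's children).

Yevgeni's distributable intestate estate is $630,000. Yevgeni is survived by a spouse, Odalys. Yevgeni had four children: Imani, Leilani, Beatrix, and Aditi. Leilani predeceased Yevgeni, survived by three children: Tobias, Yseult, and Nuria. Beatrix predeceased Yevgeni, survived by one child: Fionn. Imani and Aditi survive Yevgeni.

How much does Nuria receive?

Odalys first takes $30,000, leaving a balance of $600,000. Odalys then takes one-fifth of the balance ($120,000), for a total of $150,000. The remaining $480,000 passes to the descendants.
The descendants' portion ($480,000) is divided at the children's generation into 4 shares of $120,000. Imani and Aditi each take $120,000. The 2 shares of the deceased (Leilani and Beatrix) are combined into a pool of $240,000.
That pool ($240,000) is divided at the grandchildren's generation equally among Tobias, Yseult, Nuria, and Fionn: $60,000 each.

Nuria receives $60,000.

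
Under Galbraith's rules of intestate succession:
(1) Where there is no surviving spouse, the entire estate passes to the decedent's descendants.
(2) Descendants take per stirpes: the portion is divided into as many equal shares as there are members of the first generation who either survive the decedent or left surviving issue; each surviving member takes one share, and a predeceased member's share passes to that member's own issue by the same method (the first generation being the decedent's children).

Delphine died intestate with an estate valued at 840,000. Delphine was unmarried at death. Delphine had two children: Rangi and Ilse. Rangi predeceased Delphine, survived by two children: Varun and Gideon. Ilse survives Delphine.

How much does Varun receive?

Varun receives 210,000.

The entire 840,000 passes to the descendants.
That amount (840,000) is divided into 2 shares of 420,000: Ilse takes 420,000; Rangi's 420,000 share passes to Rangi's issue.
Rangi's share (420,000) is divided into 2 shares of 210,000: Varun and Gideon each take 210,000.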